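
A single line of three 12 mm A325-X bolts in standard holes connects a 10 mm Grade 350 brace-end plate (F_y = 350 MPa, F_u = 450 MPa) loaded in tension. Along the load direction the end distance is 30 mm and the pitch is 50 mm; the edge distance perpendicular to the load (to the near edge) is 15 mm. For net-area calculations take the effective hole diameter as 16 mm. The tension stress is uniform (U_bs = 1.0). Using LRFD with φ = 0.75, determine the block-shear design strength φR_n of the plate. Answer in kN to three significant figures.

206 kN

Shear plane L_v = 30 + 2·50 = 130 mm; A_gv = 130 × 10 = 1300 mm².
A_nv = (130 − 2.5·16) × 10 = 900 mm².
A_nt = (15 − 0.5·16) × 10 = 70 mm².
0.6 F_u A_nv = 243 kN; 0.6 F_y A_gv = 273 kN → shear rupture governs the shear term.
R_n = 243 + 1.0 × 450 × 70 / 1000 = 274.5 kN.
Design strength φR_n = 0.75 × 274.5 = 206 kN.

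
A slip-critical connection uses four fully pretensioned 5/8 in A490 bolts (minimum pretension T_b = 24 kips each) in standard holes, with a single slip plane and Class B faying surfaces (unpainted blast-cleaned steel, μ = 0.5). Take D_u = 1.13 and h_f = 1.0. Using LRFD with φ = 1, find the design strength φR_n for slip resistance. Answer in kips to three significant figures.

R_n = μ · D_u · h_f · T_b · n_s · n_b = 0.5 × 1.13 × 1.0 × 24 × 1 × 4 = 54.24 kips.
Design strength φR_n = 1 × 54.24 = 54.2 kips.

54.2 kips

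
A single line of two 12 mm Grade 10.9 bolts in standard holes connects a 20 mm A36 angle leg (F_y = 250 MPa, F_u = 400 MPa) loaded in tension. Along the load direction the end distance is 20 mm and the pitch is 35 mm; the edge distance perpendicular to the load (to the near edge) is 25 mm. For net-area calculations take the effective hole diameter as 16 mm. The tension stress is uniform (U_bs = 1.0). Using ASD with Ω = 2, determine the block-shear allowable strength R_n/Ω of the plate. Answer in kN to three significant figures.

Shear plane L_v = 20 + 1·35 = 55 mm; A_gv = 55 × 20 = 1100 mm².
A_nv = (55 − 1.5·16) × 20 = 620 mm².
A_nt = (25 − 0.5·16) × 20 = 340 mm².
0.6 F_u A_nv = 148.8 kN; 0.6 F_y A_gv = 165 kN → shear rupture governs the shear term.
R_n = 148.8 + 1.0 × 400 × 340 / 1000 = 284.8 kN.
Allowable strength R_n/Ω = 284.8 / 2 = 142 kN.

142 kN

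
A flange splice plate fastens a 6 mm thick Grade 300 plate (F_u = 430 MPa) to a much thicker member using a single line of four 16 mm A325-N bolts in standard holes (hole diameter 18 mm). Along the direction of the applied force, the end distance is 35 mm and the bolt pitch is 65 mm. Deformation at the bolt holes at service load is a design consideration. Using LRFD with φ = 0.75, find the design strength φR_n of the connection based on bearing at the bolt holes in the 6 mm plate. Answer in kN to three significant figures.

Per bolt r_n = 1.2 l_c t F_u ≤ 2.4 d t F_u; upper limit = 2.4 × 16 × 6 × 430 / 1000 = 99.07 kN.
Edge bolt: l_c = 35 − 18/2 = 26 mm → 1.2 × 26 × 6 × 430 / 1000 = 80.5 → r_n = 80.5 kN.
Interior bolts: l_c = 65 − 18 = 47 mm → 1.2 × 47 × 6 × 430 / 1000 = 145.5 → r_n = 99.07 kN.
R_n = 1 × 80.5 + 3 × 99.07 = 377.7 kN.
Design strength φR_n = 0.75 × 377.7 = 283 kN.

283 kN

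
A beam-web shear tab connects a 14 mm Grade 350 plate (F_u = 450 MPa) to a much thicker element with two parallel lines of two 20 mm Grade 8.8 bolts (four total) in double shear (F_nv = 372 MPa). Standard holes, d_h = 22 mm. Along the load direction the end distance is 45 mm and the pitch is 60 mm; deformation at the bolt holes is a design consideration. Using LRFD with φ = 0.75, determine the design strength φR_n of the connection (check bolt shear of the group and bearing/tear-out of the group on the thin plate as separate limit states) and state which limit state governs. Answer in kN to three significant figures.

701 kN (bolt shear governs)

Bolt shear: A_b = π·20²/4 = 314.2 mm²; R_n = 372 × 314.2 × 4 × 2 / 1000 = 934.9 kN → 0.75 × 934.9 = 701 kN.
Bearing (1.2 l_c t F_u ≤ 2.4 d t F_u): upper limit = 2.4·20·14·450 / 1000 = 302.4 kN.
  Edge l_c = 45 − 22/2 = 34 → r_n = 257 kN; interior l_c = 60 − 22 = 38 → r_n = 287.3 kN.
  R_n,bearing = 2·257 + 2·287.3 = 1089 kN → 0.75 × 1089 = 816 kN.
Bolt shear governs: 701 kN.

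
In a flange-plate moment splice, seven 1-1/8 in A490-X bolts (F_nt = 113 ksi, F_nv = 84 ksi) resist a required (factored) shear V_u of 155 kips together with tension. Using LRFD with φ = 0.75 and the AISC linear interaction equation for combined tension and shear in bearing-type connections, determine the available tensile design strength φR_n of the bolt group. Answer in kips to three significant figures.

A_b = π·1.125²/4 = 0.994 in²; f_rv = 155 / (7 × 0.994) = 22.28 ksi.
F'_nt = 1.3 F_nt − (F_nt / φF_nv) f_rv = 1.3·113 − (113/(0.75·84))·22.28 = 106.9 ksi, capped at F_nt → F'_nt = 106.9 ksi.
R_n = F'_nt · A_b · n = 106.9 × 0.994 × 7 = 744.1 kips.
Design strength φR_n = 0.75 × 744.1 = 558 kips.

558 kips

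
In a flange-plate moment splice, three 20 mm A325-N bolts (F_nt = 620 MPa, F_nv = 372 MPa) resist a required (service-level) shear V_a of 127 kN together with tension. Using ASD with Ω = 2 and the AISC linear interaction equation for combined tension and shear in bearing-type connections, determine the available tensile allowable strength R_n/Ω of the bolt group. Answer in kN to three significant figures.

A_b = π·20²/4 = 314.2 mm²; f_rv = 127 × 1000 / (3 × 314.2) = 134.8 MPa.
F'_nt = 1.3 F_nt − (Ω F_nt / F_nv) f_rv = 1.3·620 − (2·620/372)·134.8 = 356.8 MPa, capped at F_nt → F'_nt = 356.8 MPa.
R_n = F'_nt · A_b · n = 356.8 × 314.2 × 3 / 1000 = 336.3 kN.
Allowable strength R_n/Ω = 336.3 / 2 = 168 kN.

168 kN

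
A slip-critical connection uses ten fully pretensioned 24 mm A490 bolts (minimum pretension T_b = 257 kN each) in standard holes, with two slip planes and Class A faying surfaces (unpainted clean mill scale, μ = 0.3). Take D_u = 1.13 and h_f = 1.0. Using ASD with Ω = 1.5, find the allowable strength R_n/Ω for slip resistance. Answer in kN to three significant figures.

1160 kN

R_n = μ · D_u · h_f · T_b · n_s · n_b = 0.3 × 1.13 × 1.0 × 257 × 2 × 10 = 1742 kN.
Allowable strength R_n/Ω = 1742 / 1.5 = 1160 kN.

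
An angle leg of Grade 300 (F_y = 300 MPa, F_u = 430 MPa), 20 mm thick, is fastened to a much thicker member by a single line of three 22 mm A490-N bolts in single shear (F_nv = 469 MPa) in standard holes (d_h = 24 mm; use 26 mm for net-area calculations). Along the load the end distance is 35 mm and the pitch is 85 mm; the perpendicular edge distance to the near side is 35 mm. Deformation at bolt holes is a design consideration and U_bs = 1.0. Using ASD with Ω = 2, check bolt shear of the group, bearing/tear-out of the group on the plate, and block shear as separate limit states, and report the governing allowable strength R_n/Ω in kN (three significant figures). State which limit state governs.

267 kN (bolt shear governs)

Bolt shear: A_b = π·22²/4 = 380.1 mm²; R_n = 469 × 380.1 × 3 × 1 / 1000 = 534.8 kN → 534.8 / 2 = 267 kN.
Bearing: edge l_c = 23, r_n = 237.4 kN; interior l_c = 61, r_n = 454.1 kN; R_n = 237.4 + 2·454.1 = 1146 kN → 573 kN.
Block shear: A_gv = 4100, A_nv = 2800, A_nt = 440 mm²; R_n = min(0.6F_uA_nv, 0.6F_yA_gv) + U_bs·F_u·A_nt = 911.6 kN → 456 kN.
Bolt shear governs: 267 kN.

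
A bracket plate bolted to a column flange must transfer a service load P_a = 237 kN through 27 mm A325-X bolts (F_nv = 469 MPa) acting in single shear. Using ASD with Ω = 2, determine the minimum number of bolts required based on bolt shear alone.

2 bolts

A_b = π·27²/4 = 572.6 mm².
Per-bolt allowable strength R_n/Ω = 469 × 572.6 × 1 / 1000 / 2 = 134.3 kN.
n ≥ 237 / 134.3 = 1.765 → use 2 bolts.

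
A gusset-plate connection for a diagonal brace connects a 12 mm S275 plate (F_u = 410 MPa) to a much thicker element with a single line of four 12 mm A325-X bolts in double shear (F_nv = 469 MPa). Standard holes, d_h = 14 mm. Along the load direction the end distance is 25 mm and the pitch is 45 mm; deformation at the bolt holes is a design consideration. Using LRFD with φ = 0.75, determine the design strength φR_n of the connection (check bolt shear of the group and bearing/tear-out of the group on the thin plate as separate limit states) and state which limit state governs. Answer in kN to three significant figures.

Bolt shear: A_b = π·12²/4 = 113.1 mm²; R_n = 469 × 113.1 × 4 × 2 / 1000 = 424.3 kN → 0.75 × 424.3 = 318 kN.
Bearing (1.2 l_c t F_u ≤ 2.4 d t F_u): upper limit = 2.4·12·12·410 / 1000 = 141.7 kN.
  Edge l_c = 25 − 14/2 = 18 → r_n = 106.3 kN; interior l_c = 45 − 14 = 31 → r_n = 141.7 kN.
  R_n,bearing = 1·106.3 + 3·141.7 = 531.4 kN → 0.75 × 531.4 = 399 kN.
Bolt shear governs: 318 kN.

318 kN (bolt shear governs)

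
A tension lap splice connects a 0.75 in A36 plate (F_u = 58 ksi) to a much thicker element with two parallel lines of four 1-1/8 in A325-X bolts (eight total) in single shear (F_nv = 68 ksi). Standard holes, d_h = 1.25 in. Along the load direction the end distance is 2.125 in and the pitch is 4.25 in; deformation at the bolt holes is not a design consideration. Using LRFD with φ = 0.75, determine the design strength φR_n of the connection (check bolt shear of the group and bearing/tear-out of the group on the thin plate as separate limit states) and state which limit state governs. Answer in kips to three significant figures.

406 kips (bolt shear governs)

Bolt shear: A_b = π·1.125²/4 = 0.994 in²; R_n = 68 × 0.994 × 8 × 1 = 540.7 kips → 0.75 × 540.7 = 406 kips.
Bearing (1.5 l_c t F_u ≤ 3.0 d t F_u): upper limit = 3.0·1.125·0.75·58 = 146.8 kips.
  Edge l_c = 2.125 − 1.25/2 = 1.5 → r_n = 97.88 kips; interior l_c = 4.25 − 1.25 = 3 → r_n = 146.8 kips.
  R_n,bearing = 2·97.88 + 6·146.8 = 1077 kips → 0.75 × 1077 = 807 kips.
Bolt shear governs: 406 kips.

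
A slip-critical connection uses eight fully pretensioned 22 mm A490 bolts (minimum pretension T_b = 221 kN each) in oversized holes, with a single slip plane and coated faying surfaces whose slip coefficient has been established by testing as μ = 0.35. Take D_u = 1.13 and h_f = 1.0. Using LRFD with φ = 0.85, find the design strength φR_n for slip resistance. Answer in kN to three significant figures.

R_n = μ · D_u · h_f · T_b · n_s · n_b = 0.35 × 1.13 × 1.0 × 221 × 1 × 8 = 699.2 kN.
Design strength φR_n = 0.85 × 699.2 = 594 kN.

594 kN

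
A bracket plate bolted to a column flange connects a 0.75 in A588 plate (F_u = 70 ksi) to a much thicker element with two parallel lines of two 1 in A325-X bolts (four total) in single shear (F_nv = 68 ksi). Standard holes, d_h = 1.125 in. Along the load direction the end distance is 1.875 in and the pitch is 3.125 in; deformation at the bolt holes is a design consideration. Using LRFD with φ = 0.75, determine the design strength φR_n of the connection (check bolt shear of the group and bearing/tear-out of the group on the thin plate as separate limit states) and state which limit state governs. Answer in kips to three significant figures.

Bolt shear: A_b = π·1²/4 = 0.7854 in²; R_n = 68 × 0.7854 × 4 × 1 = 213.6 kips → 0.75 × 213.6 = 160 kips.
Bearing (1.2 l_c t F_u ≤ 2.4 d t F_u): upper limit = 2.4·1·0.75·70 = 126 kips.
  Edge l_c = 1.875 − 1.125/2 = 1.312 → r_n = 82.69 kips; interior l_c = 3.125 − 1.125 = 2 → r_n = 126 kips.
  R_n,bearing = 2·82.69 + 2·126 = 417.4 kips → 0.75 × 417.4 = 313 kips.
Bolt shear governs: 160 kips.

160 kips (bolt shear governs)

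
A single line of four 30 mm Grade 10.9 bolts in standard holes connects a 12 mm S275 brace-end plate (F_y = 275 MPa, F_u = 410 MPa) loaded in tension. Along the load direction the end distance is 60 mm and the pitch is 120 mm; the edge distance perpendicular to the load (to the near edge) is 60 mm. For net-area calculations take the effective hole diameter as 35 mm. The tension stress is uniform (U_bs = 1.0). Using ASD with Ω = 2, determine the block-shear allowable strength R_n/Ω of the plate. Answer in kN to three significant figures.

520 kN

Shear plane L_v = 60 + 3·120 = 420 mm; A_gv = 420 × 12 = 5040 mm².
A_nv = (420 − 3.5·35) × 12 = 3570 mm².
A_nt = (60 − 0.5·35) × 12 = 510 mm².
0.6 F_u A_nv = 878.2 kN; 0.6 F_y A_gv = 831.6 kN → shear yielding governs the shear term.
R_n = 831.6 + 1.0 × 410 × 510 / 1000 = 1041 kN.
Allowable strength R_n/Ω = 1041 / 2 = 520 kN.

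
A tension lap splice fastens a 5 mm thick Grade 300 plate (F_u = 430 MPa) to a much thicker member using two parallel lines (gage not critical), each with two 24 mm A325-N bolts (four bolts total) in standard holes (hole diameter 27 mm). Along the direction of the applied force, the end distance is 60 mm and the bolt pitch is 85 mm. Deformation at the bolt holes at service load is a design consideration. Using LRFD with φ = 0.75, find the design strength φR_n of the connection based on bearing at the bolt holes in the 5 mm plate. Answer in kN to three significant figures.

Per bolt r_n = 1.2 l_c t F_u ≤ 2.4 d t F_u; upper limit = 2.4 × 24 × 5 × 430 / 1000 = 123.8 kN.
Edge bolt: l_c = 60 − 27/2 = 46.5 mm → 1.2 × 46.5 × 5 × 430 / 1000 = 120 → r_n = 120 kN.
Interior bolts: l_c = 85 − 27 = 58 mm → 1.2 × 58 × 5 × 430 / 1000 = 149.6 → r_n = 123.8 kN.
R_n = 2 × 120 + 2 × 123.8 = 487.6 kN.
Design strength φR_n = 0.75 × 487.6 = 366 kN.

366 kN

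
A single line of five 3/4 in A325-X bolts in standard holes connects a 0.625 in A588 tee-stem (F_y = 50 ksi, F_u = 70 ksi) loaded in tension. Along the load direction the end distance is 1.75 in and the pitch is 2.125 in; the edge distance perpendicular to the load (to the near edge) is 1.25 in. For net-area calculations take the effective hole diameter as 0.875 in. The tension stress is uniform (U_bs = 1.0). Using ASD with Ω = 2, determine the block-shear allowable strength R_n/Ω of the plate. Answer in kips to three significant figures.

101 kips

Shear plane L_v = 1.75 + 4·2.125 = 10.25 in; A_gv = 10.25 × 0.625 = 6.406 in².
A_nv = (10.25 − 4.5·0.875) × 0.625 = 3.945 in².
A_nt = (1.25 − 0.5·0.875) × 0.625 = 0.5078 in².
0.6 F_u A_nv = 165.7 kips; 0.6 F_y A_gv = 192.2 kips → shear rupture governs the shear term.
R_n = 165.7 + 1.0 × 70 × 0.5078 = 201.2 kips.
Allowable strength R_n/Ω = 201.2 / 2 = 101 kips.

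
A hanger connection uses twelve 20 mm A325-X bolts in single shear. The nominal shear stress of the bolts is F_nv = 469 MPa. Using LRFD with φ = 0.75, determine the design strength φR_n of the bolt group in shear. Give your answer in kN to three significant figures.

A_b = π × 20² / 4 = 314.2 mm².
R_n = F_nv · A_b · n · n_s = 469 × 314.2 × 12 × 1 / 1000 = 1768 kN.
Design strength φR_n = 0.75 × 1768 = 1330 kN.

1330 kN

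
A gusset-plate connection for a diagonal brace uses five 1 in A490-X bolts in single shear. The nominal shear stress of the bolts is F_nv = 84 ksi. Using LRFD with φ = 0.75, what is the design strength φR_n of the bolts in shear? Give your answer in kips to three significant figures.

A_b = π × 1² / 4 = 0.7854 in².
R_n = F_nv · A_b · n · n_s = 84 × 0.7854 × 5 × 1 = 329.9 kips.
Design strength φR_n = 0.75 × 329.9 = 247 kips.

247 kips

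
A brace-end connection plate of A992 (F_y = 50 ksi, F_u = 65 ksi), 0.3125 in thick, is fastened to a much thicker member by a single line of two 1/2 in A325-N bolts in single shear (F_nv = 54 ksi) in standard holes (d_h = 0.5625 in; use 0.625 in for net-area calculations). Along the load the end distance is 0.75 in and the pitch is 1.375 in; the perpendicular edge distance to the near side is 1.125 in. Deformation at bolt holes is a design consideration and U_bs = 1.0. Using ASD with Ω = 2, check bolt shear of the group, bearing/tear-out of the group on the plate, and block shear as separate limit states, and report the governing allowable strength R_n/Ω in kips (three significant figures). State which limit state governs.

Bolt shear: A_b = π·0.5²/4 = 0.1963 in²; R_n = 54 × 0.1963 × 2 × 1 = 21.21 kips → 21.21 / 2 = 10.6 kips.
Bearing: edge l_c = 0.4688, r_n = 11.43 kips; interior l_c = 0.8125, r_n = 19.8 kips; R_n = 11.43 + 1·19.8 = 31.23 kips → 15.6 kips.
Block shear: A_gv = 0.6641, A_nv = 0.3711, A_nt = 0.2539 in²; R_n = min(0.6F_uA_nv, 0.6F_yA_gv) + U_bs·F_u·A_nt = 30.98 kips → 15.5 kips.
Bolt shear governs: 10.6 kips.

10.6 kips (bolt shear governs)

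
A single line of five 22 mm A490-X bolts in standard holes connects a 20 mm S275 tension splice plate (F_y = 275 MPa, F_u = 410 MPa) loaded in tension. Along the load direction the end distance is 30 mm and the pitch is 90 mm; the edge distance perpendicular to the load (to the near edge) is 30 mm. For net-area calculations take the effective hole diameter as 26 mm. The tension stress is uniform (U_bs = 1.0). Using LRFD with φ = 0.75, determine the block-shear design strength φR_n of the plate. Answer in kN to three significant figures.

1070 kN

Shear plane L_v = 30 + 4·90 = 390 mm; A_gv = 390 × 20 = 7800 mm².
A_nv = (390 − 4.5·26) × 20 = 5460 mm².
A_nt = (30 − 0.5·26) × 20 = 340 mm².
0.6 F_u A_nv = 1343 kN; 0.6 F_y A_gv = 1287 kN → shear yielding governs the shear term.
R_n = 1287 + 1.0 × 410 × 340 / 1000 = 1426 kN.
Design strength φR_n = 0.75 × 1426 = 1070 kN.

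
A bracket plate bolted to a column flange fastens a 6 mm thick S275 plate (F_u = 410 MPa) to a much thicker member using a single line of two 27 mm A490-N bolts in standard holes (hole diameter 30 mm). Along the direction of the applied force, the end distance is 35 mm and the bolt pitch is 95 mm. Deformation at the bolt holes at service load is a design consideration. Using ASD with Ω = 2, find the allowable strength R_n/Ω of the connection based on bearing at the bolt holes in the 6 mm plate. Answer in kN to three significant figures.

Per bolt r_n = 1.2 l_c t F_u ≤ 2.4 d t F_u; upper limit = 2.4 × 27 × 6 × 410 / 1000 = 159.4 kN.
Edge bolt: l_c = 35 − 30/2 = 20 mm → 1.2 × 20 × 6 × 410 / 1000 = 59.04 → r_n = 59.04 kN.
Interior bolts: l_c = 95 − 30 = 65 mm → 1.2 × 65 × 6 × 410 / 1000 = 191.9 → r_n = 159.4 kN.
R_n = 1 × 59.04 + 1 × 159.4 = 218.4 kN.
Allowable strength R_n/Ω = 218.4 / 2 = 109 kN.

109 kN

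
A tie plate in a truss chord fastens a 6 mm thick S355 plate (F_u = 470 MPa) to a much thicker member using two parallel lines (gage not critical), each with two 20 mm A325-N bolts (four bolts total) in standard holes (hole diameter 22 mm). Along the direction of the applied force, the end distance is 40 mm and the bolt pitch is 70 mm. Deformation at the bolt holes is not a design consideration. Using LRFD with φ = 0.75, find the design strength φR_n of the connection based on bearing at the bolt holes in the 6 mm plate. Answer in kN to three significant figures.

438 kN

Per bolt r_n = 1.5 l_c t F_u ≤ 3.0 d t F_u; upper limit = 3.0 × 20 × 6 × 470 / 1000 = 169.2 kN.
Edge bolt: l_c = 40 − 22/2 = 29 mm → 1.5 × 29 × 6 × 470 / 1000 = 122.7 → r_n = 122.7 kN.
Interior bolts: l_c = 70 − 22 = 48 mm → 1.5 × 48 × 6 × 470 / 1000 = 203 → r_n = 169.2 kN.
R_n = 2 × 122.7 + 2 × 169.2 = 583.7 kN.
Design strength φR_n = 0.75 × 583.7 = 438 kN.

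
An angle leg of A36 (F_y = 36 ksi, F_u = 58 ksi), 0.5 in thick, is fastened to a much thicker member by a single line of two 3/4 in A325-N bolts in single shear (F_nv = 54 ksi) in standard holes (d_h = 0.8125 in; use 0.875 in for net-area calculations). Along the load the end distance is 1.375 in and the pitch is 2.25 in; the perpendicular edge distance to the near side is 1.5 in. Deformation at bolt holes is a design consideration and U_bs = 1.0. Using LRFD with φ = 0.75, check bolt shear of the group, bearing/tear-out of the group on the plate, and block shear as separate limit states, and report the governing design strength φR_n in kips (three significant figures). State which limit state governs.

Bolt shear: A_b = π·0.75²/4 = 0.4418 in²; R_n = 54 × 0.4418 × 2 × 1 = 47.71 kips → 0.75 × 47.71 = 35.8 kips.
Bearing: edge l_c = 0.9688, r_n = 33.71 kips; interior l_c = 1.438, r_n = 50.02 kips; R_n = 33.71 + 1·50.02 = 83.74 kips → 62.8 kips.
Block shear: A_gv = 1.812, A_nv = 1.156, A_nt = 0.5312 in²; R_n = min(0.6F_uA_nv, 0.6F_yA_gv) + U_bs·F_u·A_nt = 69.96 kips → 52.5 kips.
Bolt shear governs: 35.8 kips.

35.8 kips (bolt shear governs)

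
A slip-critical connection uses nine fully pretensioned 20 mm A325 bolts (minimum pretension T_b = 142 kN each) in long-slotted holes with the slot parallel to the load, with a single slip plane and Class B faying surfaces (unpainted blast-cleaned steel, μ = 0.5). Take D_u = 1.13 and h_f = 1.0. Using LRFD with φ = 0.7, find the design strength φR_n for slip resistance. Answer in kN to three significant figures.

R_n = μ · D_u · h_f · T_b · n_s · n_b = 0.5 × 1.13 × 1.0 × 142 × 1 × 9 = 722.1 kN.
Design strength φR_n = 0.7 × 722.1 = 505 kN.

505 kN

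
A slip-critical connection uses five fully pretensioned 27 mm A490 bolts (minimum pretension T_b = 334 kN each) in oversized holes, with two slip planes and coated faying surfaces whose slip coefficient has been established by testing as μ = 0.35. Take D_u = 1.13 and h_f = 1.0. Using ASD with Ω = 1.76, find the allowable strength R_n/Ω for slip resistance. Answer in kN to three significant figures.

R_n = μ · D_u · h_f · T_b · n_s · n_b = 0.35 × 1.13 × 1.0 × 334 × 2 × 5 = 1321 kN.
Allowable strength R_n/Ω = 1321 / 1.76 = 751 kN.

751 kN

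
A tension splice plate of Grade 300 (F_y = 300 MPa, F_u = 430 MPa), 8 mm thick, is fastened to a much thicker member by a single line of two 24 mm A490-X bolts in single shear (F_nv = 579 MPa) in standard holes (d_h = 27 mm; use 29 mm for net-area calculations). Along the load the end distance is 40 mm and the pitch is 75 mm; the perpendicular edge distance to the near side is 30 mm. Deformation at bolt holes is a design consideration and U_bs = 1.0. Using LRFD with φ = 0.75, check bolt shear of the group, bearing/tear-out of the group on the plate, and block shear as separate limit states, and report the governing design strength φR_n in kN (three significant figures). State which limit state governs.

Bolt shear: A_b = π·24²/4 = 452.4 mm²; R_n = 579 × 452.4 × 2 × 1 / 1000 = 523.9 kN → 0.75 × 523.9 = 393 kN.
Bearing: edge l_c = 26.5, r_n = 109.4 kN; interior l_c = 48, r_n = 198.1 kN; R_n = 109.4 + 1·198.1 = 307.5 kN → 231 kN.
Block shear: A_gv = 920, A_nv = 572, A_nt = 124 mm²; R_n = min(0.6F_uA_nv, 0.6F_yA_gv) + U_bs·F_u·A_nt = 200.9 kN → 151 kN.
Block shear governs: 151 kN.

151 kN (block shear governs)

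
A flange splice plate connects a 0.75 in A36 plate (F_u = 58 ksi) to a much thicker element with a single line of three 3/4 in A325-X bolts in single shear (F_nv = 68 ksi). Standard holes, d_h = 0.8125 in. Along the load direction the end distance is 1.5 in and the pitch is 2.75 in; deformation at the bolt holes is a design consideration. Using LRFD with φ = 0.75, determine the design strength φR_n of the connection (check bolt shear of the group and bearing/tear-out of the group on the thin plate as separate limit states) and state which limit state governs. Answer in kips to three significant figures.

Bolt shear: A_b = π·0.75²/4 = 0.4418 in²; R_n = 68 × 0.4418 × 3 × 1 = 90.12 kips → 0.75 × 90.12 = 67.6 kips.
Bearing (1.2 l_c t F_u ≤ 2.4 d t F_u): upper limit = 2.4·0.75·0.75·58 = 78.3 kips.
  Edge l_c = 1.5 − 0.8125/2 = 1.094 → r_n = 57.09 kips; interior l_c = 2.75 − 0.8125 = 1.938 → r_n = 78.3 kips.
  R_n,bearing = 1·57.09 + 2·78.3 = 213.7 kips → 0.75 × 213.7 = 160 kips.
Bolt shear governs: 67.6 kips.

67.6 kips (bolt shear governs)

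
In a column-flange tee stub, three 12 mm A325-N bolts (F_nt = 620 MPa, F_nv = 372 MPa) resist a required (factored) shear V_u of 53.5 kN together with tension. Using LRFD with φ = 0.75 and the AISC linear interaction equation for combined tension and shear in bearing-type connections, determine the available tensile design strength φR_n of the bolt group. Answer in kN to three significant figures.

116 kN

A_b = π·12²/4 = 113.1 mm²; f_rv = 53.5 × 1000 / (3 × 113.1) = 157.7 MPa.
F'_nt = 1.3 F_nt − (F_nt / φF_nv) f_rv = 1.3·620 − (620/(0.75·372))·157.7 = 455.6 MPa, capped at F_nt → F'_nt = 455.6 MPa.
R_n = F'_nt · A_b · n = 455.6 × 113.1 × 3 / 1000 = 154.6 kN.
Design strength φR_n = 0.75 × 154.6 = 116 kN.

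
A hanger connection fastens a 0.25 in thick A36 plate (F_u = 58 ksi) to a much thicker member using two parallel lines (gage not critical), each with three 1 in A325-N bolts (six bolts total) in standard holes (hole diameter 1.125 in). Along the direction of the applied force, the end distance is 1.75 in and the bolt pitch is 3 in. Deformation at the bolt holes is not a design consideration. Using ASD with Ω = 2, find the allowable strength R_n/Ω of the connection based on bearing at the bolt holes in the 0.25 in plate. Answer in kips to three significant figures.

Per bolt r_n = 1.5 l_c t F_u ≤ 3.0 d t F_u; upper limit = 3.0 × 1 × 0.25 × 58 = 43.5 kips.
Edge bolt: l_c = 1.75 − 1.125/2 = 1.188 in → 1.5 × 1.188 × 0.25 × 58 = 25.83 → r_n = 25.83 kips.
Interior bolts: l_c = 3 − 1.125 = 1.875 in → 1.5 × 1.875 × 0.25 × 58 = 40.78 → r_n = 40.78 kips.
R_n = 2 × 25.83 + 4 × 40.78 = 214.8 kips.
Allowable strength R_n/Ω = 214.8 / 2 = 107 kips.

107 kips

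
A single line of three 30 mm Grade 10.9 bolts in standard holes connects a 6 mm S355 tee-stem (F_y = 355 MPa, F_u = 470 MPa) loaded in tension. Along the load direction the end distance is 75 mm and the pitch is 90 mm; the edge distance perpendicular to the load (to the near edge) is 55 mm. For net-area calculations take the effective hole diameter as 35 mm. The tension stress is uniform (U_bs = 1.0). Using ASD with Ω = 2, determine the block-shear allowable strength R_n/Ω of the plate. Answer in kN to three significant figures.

Shear plane L_v = 75 + 2·90 = 255 mm; A_gv = 255 × 6 = 1530 mm².
A_nv = (255 − 2.5·35) × 6 = 1005 mm².
A_nt = (55 − 0.5·35) × 6 = 225 mm².
0.6 F_u A_nv = 283.4 kN; 0.6 F_y A_gv = 325.9 kN → shear rupture governs the shear term.
R_n = 283.4 + 1.0 × 470 × 225 / 1000 = 389.2 kN.
Allowable strength R_n/Ω = 389.2 / 2 = 195 kN.

195 kN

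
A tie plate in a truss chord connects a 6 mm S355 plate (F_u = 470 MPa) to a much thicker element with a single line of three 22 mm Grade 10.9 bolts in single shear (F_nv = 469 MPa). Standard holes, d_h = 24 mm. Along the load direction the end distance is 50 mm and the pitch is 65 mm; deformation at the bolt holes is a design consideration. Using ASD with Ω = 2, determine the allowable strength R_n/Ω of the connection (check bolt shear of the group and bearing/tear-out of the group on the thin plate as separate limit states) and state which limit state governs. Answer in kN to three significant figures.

203 kN (bearing governs)

Bolt shear: A_b = π·22²/4 = 380.1 mm²; R_n = 469 × 380.1 × 3 × 1 / 1000 = 534.8 kN → 534.8 / 2 = 267 kN.
Bearing (1.2 l_c t F_u ≤ 2.4 d t F_u): upper limit = 2.4·22·6·470 / 1000 = 148.9 kN.
  Edge l_c = 50 − 24/2 = 38 → r_n = 128.6 kN; interior l_c = 65 − 24 = 41 → r_n = 138.7 kN.
  R_n,bearing = 1·128.6 + 2·138.7 = 406.1 kN → 406.1 / 2 = 203 kN.
Bearing governs: 203 kN.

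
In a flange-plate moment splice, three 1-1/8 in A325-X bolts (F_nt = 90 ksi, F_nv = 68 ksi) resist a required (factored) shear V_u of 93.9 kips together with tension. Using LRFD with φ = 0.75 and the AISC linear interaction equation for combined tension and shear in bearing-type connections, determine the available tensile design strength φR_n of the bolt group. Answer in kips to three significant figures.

137 kips

A_b = π·1.125²/4 = 0.994 in²; f_rv = 93.9 / (3 × 0.994) = 31.49 ksi.
F'_nt = 1.3 F_nt − (F_nt / φF_nv) f_rv = 1.3·90 − (90/(0.75·68))·31.49 = 61.43 ksi, capped at F_nt → F'_nt = 61.43 ksi.
R_n = F'_nt · A_b · n = 61.43 × 0.994 × 3 = 183.2 kips.
Design strength φR_n = 0.75 × 183.2 = 137 kips.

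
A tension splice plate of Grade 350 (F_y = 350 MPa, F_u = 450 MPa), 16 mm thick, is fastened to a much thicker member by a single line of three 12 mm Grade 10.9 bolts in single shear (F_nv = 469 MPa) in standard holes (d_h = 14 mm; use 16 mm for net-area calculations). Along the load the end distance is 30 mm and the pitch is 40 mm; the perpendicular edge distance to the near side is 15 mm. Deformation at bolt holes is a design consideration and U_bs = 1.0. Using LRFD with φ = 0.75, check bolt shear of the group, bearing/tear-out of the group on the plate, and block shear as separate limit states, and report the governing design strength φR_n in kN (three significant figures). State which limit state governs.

Bolt shear: A_b = π·12²/4 = 113.1 mm²; R_n = 469 × 113.1 × 3 × 1 / 1000 = 159.1 kN → 0.75 × 159.1 = 119 kN.
Bearing: edge l_c = 23, r_n = 198.7 kN; interior l_c = 26, r_n = 207.4 kN; R_n = 198.7 + 2·207.4 = 613.4 kN → 460 kN.
Block shear: A_gv = 1760, A_nv = 1120, A_nt = 112 mm²; R_n = min(0.6F_uA_nv, 0.6F_yA_gv) + U_bs·F_u·A_nt = 352.8 kN → 265 kN.
Bolt shear governs: 119 kN.

119 kN (bolt shear governs)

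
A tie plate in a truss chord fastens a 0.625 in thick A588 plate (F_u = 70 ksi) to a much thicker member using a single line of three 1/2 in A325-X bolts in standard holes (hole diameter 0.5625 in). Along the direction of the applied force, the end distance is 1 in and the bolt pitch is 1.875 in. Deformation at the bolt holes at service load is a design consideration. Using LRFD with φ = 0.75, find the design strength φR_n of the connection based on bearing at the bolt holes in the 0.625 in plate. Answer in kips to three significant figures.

Per bolt r_n = 1.2 l_c t F_u ≤ 2.4 d t F_u; upper limit = 2.4 × 0.5 × 0.625 × 70 = 52.5 kips.
Edge bolt: l_c = 1 − 0.5625/2 = 0.7188 in → 1.2 × 0.7188 × 0.625 × 70 = 37.73 → r_n = 37.73 kips.
Interior bolts: l_c = 1.875 − 0.5625 = 1.312 in → 1.2 × 1.312 × 0.625 × 70 = 68.91 → r_n = 52.5 kips.
R_n = 1 × 37.73 + 2 × 52.5 = 142.7 kips.
Design strength φR_n = 0.75 × 142.7 = 107 kips.

107 kips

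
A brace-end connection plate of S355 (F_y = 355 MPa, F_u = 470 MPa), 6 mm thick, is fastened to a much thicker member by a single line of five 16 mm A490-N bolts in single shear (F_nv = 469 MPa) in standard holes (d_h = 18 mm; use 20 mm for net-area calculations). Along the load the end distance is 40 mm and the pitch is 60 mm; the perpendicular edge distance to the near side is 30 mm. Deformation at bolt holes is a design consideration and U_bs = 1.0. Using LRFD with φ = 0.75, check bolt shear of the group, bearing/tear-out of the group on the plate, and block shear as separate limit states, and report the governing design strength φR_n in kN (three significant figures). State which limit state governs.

Bolt shear: A_b = π·16²/4 = 201.1 mm²; R_n = 469 × 201.1 × 5 × 1 / 1000 = 471.5 kN → 0.75 × 471.5 = 354 kN.
Bearing: edge l_c = 31, r_n = 104.9 kN; interior l_c = 42, r_n = 108.3 kN; R_n = 104.9 + 4·108.3 = 538.1 kN → 404 kN.
Block shear: A_gv = 1680, A_nv = 1140, A_nt = 120 mm²; R_n = min(0.6F_uA_nv, 0.6F_yA_gv) + U_bs·F_u·A_nt = 377.9 kN → 283 kN.
Block shear governs: 283 kN.

283 kN (block shear governs)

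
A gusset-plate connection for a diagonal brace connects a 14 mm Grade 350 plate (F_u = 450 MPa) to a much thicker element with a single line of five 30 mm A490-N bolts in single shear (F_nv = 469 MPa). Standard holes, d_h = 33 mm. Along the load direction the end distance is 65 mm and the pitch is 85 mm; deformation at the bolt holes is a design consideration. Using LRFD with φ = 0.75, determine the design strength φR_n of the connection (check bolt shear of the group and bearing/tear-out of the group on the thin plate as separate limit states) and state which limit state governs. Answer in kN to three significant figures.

Bolt shear: A_b = π·30²/4 = 706.9 mm²; R_n = 469 × 706.9 × 5 × 1 / 1000 = 1658 kN → 0.75 × 1658 = 1240 kN.
Bearing (1.2 l_c t F_u ≤ 2.4 d t F_u): upper limit = 2.4·30·14·450 / 1000 = 453.6 kN.
  Edge l_c = 65 − 33/2 = 48.5 → r_n = 366.7 kN; interior l_c = 85 − 33 = 52 → r_n = 393.1 kN.
  R_n,bearing = 1·366.7 + 4·393.1 = 1939 kN → 0.75 × 1939 = 1450 kN.
Bolt shear governs: 1240 kN.

1240 kN (bolt shear governs)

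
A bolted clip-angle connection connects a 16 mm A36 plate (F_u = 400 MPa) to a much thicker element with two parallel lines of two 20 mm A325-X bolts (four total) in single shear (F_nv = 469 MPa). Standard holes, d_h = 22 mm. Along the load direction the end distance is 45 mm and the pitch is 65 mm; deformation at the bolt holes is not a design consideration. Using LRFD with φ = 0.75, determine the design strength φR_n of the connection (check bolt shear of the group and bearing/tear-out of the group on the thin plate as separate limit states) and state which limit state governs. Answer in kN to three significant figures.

442 kN (bolt shear governs)

Bolt shear: A_b = π·20²/4 = 314.2 mm²; R_n = 469 × 314.2 × 4 × 1 / 1000 = 589.4 kN → 0.75 × 589.4 = 442 kN.
Bearing (1.5 l_c t F_u ≤ 3.0 d t F_u): upper limit = 3.0·20·16·400 / 1000 = 384 kN.
  Edge l_c = 45 − 22/2 = 34 → r_n = 326.4 kN; interior l_c = 65 − 22 = 43 → r_n = 384 kN.
  R_n,bearing = 2·326.4 + 2·384 = 1421 kN → 0.75 × 1421 = 1070 kN.
Bolt shear governs: 442 kN.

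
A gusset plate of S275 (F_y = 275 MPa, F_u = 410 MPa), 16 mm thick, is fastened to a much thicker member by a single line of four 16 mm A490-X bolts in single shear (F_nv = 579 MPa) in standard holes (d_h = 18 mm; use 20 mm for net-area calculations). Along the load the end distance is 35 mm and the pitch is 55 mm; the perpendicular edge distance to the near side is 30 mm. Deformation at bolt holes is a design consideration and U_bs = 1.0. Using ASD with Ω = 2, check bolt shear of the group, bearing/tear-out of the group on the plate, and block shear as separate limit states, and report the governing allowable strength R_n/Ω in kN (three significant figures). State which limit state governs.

Bolt shear: A_b = π·16²/4 = 201.1 mm²; R_n = 579 × 201.1 × 4 × 1 / 1000 = 465.7 kN → 465.7 / 2 = 233 kN.
Bearing: edge l_c = 26, r_n = 204.7 kN; interior l_c = 37, r_n = 251.9 kN; R_n = 204.7 + 3·251.9 = 960.4 kN → 480 kN.
Block shear: A_gv = 3200, A_nv = 2080, A_nt = 320 mm²; R_n = min(0.6F_uA_nv, 0.6F_yA_gv) + U_bs·F_u·A_nt = 642.9 kN → 321 kN.
Bolt shear governs: 233 kN.

233 kN (bolt shear governs)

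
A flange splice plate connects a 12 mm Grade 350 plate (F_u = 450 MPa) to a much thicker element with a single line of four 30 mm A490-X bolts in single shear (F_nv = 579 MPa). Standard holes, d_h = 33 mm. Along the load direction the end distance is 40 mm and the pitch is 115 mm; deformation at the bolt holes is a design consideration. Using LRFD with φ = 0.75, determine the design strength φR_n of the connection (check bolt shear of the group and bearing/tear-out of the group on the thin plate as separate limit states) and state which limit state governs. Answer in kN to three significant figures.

989 kN (bearing governs)

Bolt shear: A_b = π·30²/4 = 706.9 mm²; R_n = 579 × 706.9 × 4 × 1 / 1000 = 1637 kN → 0.75 × 1637 = 1230 kN.
Bearing (1.2 l_c t F_u ≤ 2.4 d t F_u): upper limit = 2.4·30·12·450 / 1000 = 388.8 kN.
  Edge l_c = 40 − 33/2 = 23.5 → r_n = 152.3 kN; interior l_c = 115 − 33 = 82 → r_n = 388.8 kN.
  R_n,bearing = 1·152.3 + 3·388.8 = 1319 kN → 0.75 × 1319 = 989 kN.
Bearing governs: 989 kN.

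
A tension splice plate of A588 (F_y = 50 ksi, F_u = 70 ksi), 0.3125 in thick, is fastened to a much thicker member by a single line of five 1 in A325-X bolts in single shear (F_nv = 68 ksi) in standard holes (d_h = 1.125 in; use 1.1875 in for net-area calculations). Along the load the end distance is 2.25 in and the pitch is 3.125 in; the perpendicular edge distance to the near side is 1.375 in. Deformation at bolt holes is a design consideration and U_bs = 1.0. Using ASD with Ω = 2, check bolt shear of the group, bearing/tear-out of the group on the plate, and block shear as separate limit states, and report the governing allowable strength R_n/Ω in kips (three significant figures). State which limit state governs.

70.3 kips (block shear governs)

Bolt shear: A_b = π·1²/4 = 0.7854 in²; R_n = 68 × 0.7854 × 5 × 1 = 267 kips → 267 / 2 = 134 kips.
Bearing: edge l_c = 1.688, r_n = 44.3 kips; interior l_c = 2, r_n = 52.5 kips; R_n = 44.3 + 4·52.5 = 254.3 kips → 127 kips.
Block shear: A_gv = 4.609, A_nv = 2.939, A_nt = 0.2441 in²; R_n = min(0.6F_uA_nv, 0.6F_yA_gv) + U_bs·F_u·A_nt = 140.5 kips → 70.3 kips.
Block shear governs: 70.3 kips.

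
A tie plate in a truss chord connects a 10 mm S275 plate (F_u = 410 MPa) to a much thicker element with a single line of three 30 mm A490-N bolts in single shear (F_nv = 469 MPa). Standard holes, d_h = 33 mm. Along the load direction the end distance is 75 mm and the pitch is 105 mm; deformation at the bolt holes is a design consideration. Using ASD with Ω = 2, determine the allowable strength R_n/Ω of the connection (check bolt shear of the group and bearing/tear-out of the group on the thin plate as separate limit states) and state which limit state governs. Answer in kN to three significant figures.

439 kN (bearing governs)

Bolt shear: A_b = π·30²/4 = 706.9 mm²; R_n = 469 × 706.9 × 3 × 1 / 1000 = 994.5 kN → 994.5 / 2 = 497 kN.
Bearing (1.2 l_c t F_u ≤ 2.4 d t F_u): upper limit = 2.4·30·10·410 / 1000 = 295.2 kN.
  Edge l_c = 75 − 33/2 = 58.5 → r_n = 287.8 kN; interior l_c = 105 − 33 = 72 → r_n = 295.2 kN.
  R_n,bearing = 1·287.8 + 2·295.2 = 878.2 kN → 878.2 / 2 = 439 kN.
Bearing governs: 439 kN.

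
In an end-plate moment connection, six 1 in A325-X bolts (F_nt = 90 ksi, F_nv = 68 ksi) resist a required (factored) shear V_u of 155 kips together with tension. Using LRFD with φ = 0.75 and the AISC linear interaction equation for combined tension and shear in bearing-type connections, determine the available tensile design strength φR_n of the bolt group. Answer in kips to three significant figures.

208 kips

A_b = π·1²/4 = 0.7854 in²; f_rv = 155 / (6 × 0.7854) = 32.89 ksi.
F'_nt = 1.3 F_nt − (F_nt / φF_nv) f_rv = 1.3·90 − (90/(0.75·68))·32.89 = 58.96 ksi, capped at F_nt → F'_nt = 58.96 ksi.
R_n = F'_nt · A_b · n = 58.96 × 0.7854 × 6 = 277.8 kips.
Design strength φR_n = 0.75 × 277.8 = 208 kips.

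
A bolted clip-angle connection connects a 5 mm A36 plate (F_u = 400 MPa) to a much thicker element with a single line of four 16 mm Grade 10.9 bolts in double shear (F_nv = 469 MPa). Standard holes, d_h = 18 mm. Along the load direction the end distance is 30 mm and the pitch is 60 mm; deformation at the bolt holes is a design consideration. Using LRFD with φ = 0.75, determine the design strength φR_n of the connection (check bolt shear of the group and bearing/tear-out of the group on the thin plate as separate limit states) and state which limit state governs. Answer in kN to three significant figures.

211 kN (bearing governs)

Bolt shear: A_b = π·16²/4 = 201.1 mm²; R_n = 469 × 201.1 × 4 × 2 / 1000 = 754.4 kN → 0.75 × 754.4 = 566 kN.
Bearing (1.2 l_c t F_u ≤ 2.4 d t F_u): upper limit = 2.4·16·5·400 / 1000 = 76.8 kN.
  Edge l_c = 30 − 18/2 = 21 → r_n = 50.4 kN; interior l_c = 60 − 18 = 42 → r_n = 76.8 kN.
  R_n,bearing = 1·50.4 + 3·76.8 = 280.8 kN → 0.75 × 280.8 = 211 kN.
Bearing governs: 211 kN.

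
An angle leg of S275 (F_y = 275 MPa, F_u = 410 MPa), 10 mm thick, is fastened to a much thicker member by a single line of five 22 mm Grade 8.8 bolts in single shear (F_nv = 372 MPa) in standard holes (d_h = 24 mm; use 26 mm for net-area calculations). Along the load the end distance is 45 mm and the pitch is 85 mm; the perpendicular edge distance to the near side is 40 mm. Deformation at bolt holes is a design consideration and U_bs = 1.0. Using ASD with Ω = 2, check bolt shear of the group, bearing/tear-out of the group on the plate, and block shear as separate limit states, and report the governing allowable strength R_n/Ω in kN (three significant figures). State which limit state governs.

354 kN (bolt shear governs)

Bolt shear: A_b = π·22²/4 = 380.1 mm²; R_n = 372 × 380.1 × 5 × 1 / 1000 = 707 kN → 707 / 2 = 354 kN.
Bearing: edge l_c = 33, r_n = 162.4 kN; interior l_c = 61, r_n = 216.5 kN; R_n = 162.4 + 4·216.5 = 1028 kN → 514 kN.
Block shear: A_gv = 3850, A_nv = 2680, A_nt = 270 mm²; R_n = min(0.6F_uA_nv, 0.6F_yA_gv) + U_bs·F_u·A_nt = 746 kN → 373 kN.
Bolt shear governs: 354 kN.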